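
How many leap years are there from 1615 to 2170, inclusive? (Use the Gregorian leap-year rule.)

135

Multiples of 4 in [1615,2170]: 139.
Of those, multiples of 100: 5 (not leap unless ÷400).
Multiples of 400: 1.
Leap years = 139 − 5 + 1 = 135.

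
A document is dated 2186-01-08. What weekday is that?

Doomsday rule: the anchor day for the 2100s is Sunday. For year 86: 86÷12 = 7 r 2, and 2÷4 = 0, so 7+2+0 = 9.
Sunday + 9 ≡ Tuesday — that's 2186's doomsday.
In January the doomsday date is Jan 3 (2186 is not a leap year).
Jan 8 is 5 days after Jan 3; 5 mod 7 = 5, so Tuesday + 5 = Sunday.

Sunday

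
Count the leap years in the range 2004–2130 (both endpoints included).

Multiples of 4 in [2004,2130]: 32.
Of those, multiples of 100: 1 (not leap unless ÷400).
Multiples of 400: 0.
Leap years = 32 − 1 + 0 = 31.

31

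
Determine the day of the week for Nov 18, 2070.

Tuesday

Doomsday rule: the anchor day for the 2000s is Tuesday. For year 70: 70÷12 = 5 r 10, and 10÷4 = 2, so 5+10+2 = 17.
Tuesday + 17 ≡ Friday — that's 2070's doomsday.
In November the doomsday date is Nov 7.
Nov 18 is 11 days after Nov 7; 11 mod 7 = 4, so Friday + 4 = Tuesday.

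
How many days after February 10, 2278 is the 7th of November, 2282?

1731

Feb 10, 2278 → Feb 10, 2279: 365 days.
Feb 10, 2279 → Feb 10, 2280: 365 days.
Feb 10, 2280 → Feb 10, 2281: 366 days (Feb 29, 2280 is in that span).
Feb 10, 2281 → Feb 10, 2282: 365 days.
Feb 10, 2282 → Mar 10, 2282: 28 days (February has 28).
Mar 10, 2282 → Apr 10, 2282: 31 days (March has 31).
Apr 10, 2282 → May 10, 2282: 30 days (April has 30).
May 10, 2282 → Jun 10, 2282: 31 days (May has 31).
Jun 10, 2282 → Jul 10, 2282: 30 days (June has 30).
Jul 10, 2282 → Aug 10, 2282: 31 days (July has 31).
Aug 10, 2282 → Sep 10, 2282: 31 days (August has 31).
Sep 10, 2282 → Oct 10, 2282: 30 days (September has 30).
Oct 10, 2282 → Nov 7, 2282: 28 days.
Total: 1731 days.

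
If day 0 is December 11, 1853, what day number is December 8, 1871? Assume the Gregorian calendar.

Dec 11, 1853 → Dec 11, 1854: 365 days.
Dec 11, 1854 → Dec 11, 1855: 365 days.
Dec 11, 1855 → Dec 11, 1856: 366 days (Feb 29, 1856 is in that span).
Dec 11, 1856 → Dec 11, 1857: 365 days.
Dec 11, 1857 → Dec 11, 1858: 365 days.
Dec 11, 1858 → Dec 11, 1859: 365 days.
Dec 11, 1859 → Dec 11, 1860: 366 days (Feb 29, 1860 is in that span).
Dec 11, 1860 → Dec 11, 1861: 365 days.
Dec 11, 1861 → Dec 11, 1862: 365 days.
Dec 11, 1862 → Dec 11, 1863: 365 days.
Dec 11, 1863 → Dec 11, 1864: 366 days (Feb 29, 1864 is in that span).
Dec 11, 1864 → Dec 11, 1865: 365 days.
Dec 11, 1865 → Dec 11, 1866: 365 days.
Dec 11, 1866 → Dec 11, 1867: 365 days.
Dec 11, 1867 → Dec 11, 1868: 366 days (Feb 29, 1868 is in that span).
Dec 11, 1868 → Dec 11, 1869: 365 days.
Dec 11, 1869 → Dec 11, 1870: 365 days.
Dec 11, 1870 → Jan 11, 1871: 31 days (December has 31).
Jan 11, 1871 → Feb 11, 1871: 31 days (January has 31).
Feb 11, 1871 → Mar 11, 1871: 28 days (February has 28).
Mar 11, 1871 → Apr 11, 1871: 31 days (March has 31).
Apr 11, 1871 → May 11, 1871: 30 days (April has 30).
May 11, 1871 → Jun 11, 1871: 31 days (May has 31).
Jun 11, 1871 → Jul 11, 1871: 30 days (June has 30).
Jul 11, 1871 → Aug 11, 1871: 31 days (July has 31).
Aug 11, 1871 → Sep 11, 1871: 31 days (August has 31).
Sep 11, 1871 → Oct 11, 1871: 30 days (September has 30).
Oct 11, 1871 → Nov 11, 1871: 31 days (October has 31).
Nov 11, 1871 → Dec 8, 1871: 27 days.
Total: 6571 days.

6571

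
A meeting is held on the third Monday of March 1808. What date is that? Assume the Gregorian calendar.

March 1, 1808 is a Tuesday.
The first Monday is therefore March 7 (6 days later).
The third Monday is 7 + 2×7 = March 21.

March 21, 1808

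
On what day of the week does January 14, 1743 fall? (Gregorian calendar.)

Doomsday rule: the anchor day for the 1700s is Sunday. For year 43: 43÷12 = 3 r 7, and 7÷4 = 1, so 3+7+1 = 11.
Sunday + 11 ≡ Thursday — that's 1743's doomsday.
In January the doomsday date is Jan 3 (1743 is not a leap year).
Jan 14 is 11 days after Jan 3; 11 mod 7 = 4, so Thursday + 4 = Monday.

Monday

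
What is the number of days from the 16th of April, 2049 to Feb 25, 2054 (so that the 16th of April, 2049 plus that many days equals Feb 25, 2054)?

Apr 16, 2049 → Apr 16, 2050: 365 days.
Apr 16, 2050 → Apr 16, 2051: 365 days.
Apr 16, 2051 → Apr 16, 2052: 366 days (Feb 29, 2052 is in that span).
Apr 16, 2052 → Apr 16, 2053: 365 days.
Apr 16, 2053 → May 16, 2053: 30 days (April has 30).
May 16, 2053 → Jun 16, 2053: 31 days (May has 31).
Jun 16, 2053 → Jul 16, 2053: 30 days (June has 30).
Jul 16, 2053 → Aug 16, 2053: 31 days (July has 31).
Aug 16, 2053 → Sep 16, 2053: 31 days (August has 31).
Sep 16, 2053 → Oct 16, 2053: 30 days (September has 30).
Oct 16, 2053 → Nov 16, 2053: 31 days (October has 31).
Nov 16, 2053 → Dec 16, 2053: 30 days (November has 30).
Dec 16, 2053 → Jan 16, 2054: 31 days (December has 31).
Jan 16, 2054 → Feb 16, 2054: 31 days (January has 31).
Feb 16, 2054 → Feb 25, 2054: 9 days.
Total: 1776 days.

1776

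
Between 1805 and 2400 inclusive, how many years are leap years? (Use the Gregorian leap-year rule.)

Multiples of 4 in [1805,2400]: 149.
Of those, multiples of 100: 6 (not leap unless ÷400).
Multiples of 400: 2.
Leap years = 149 − 6 + 2 = 145.

145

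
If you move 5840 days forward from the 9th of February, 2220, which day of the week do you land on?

First find the weekday of Feb 9, 2220. Doomsday rule: the anchor day for the 2200s is Friday. For year 20: 20÷12 = 1 r 8, and 8÷4 = 2, so 1+8+2 = 11.
Friday + 11 ≡ Tuesday — that's 2220's doomsday.
In February the doomsday date is Feb 29 (2220 is a leap year (divisible by 4)).
Feb 9 is 20 days before Feb 29; 20 mod 7 = 6, so Tuesday − 6 = Wednesday.
5840 mod 7 = 2, so 5840 days after a Wednesday is Wednesday + 2 = Friday.

Friday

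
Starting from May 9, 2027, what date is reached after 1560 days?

August 16, 2031

+366 (one year; includes Feb 29, 2028) → May 9, 2028 (1194 left).
+365 (one year) → May 9, 2029 (829 left).
+365 (one year) → May 9, 2030 (464 left).
+365 (one year) → May 9, 2031 (99 left).
May has 31 days: +23 → Jun 1, 2031 (76 left).
Jun has 30 days: +30 → Jul 1, 2031 (46 left).
Jul has 31 days: +31 → Aug 1, 2031 (15 left).
+15 → Aug 16, 2031.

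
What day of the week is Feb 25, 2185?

Doomsday rule: the anchor day for the 2100s is Sunday. For year 85: 85÷12 = 7 r 1, and 1÷4 = 0, so 7+1+0 = 8.
Sunday + 8 ≡ Monday — that's 2185's doomsday.
In February the doomsday date is Feb 28 (2185 is not a leap year).
Feb 25 is 3 days before Feb 28; 3 mod 7 = 3, so Monday − 3 = Friday.

Friday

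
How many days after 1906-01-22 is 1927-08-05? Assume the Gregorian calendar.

Jan 22, 1906 → Jan 22, 1907: 365 days.
Jan 22, 1907 → Jan 22, 1908: 365 days.
Jan 22, 1908 → Jan 22, 1909: 366 days (Feb 29, 1908 is in that span).
Jan 22, 1909 → Jan 22, 1910: 365 days.
Jan 22, 1910 → Jan 22, 1911: 365 days.
Jan 22, 1911 → Jan 22, 1912: 365 days.
Jan 22, 1912 → Jan 22, 1913: 366 days (Feb 29, 1912 is in that span).
Jan 22, 1913 → Jan 22, 1914: 365 days.
Jan 22, 1914 → Jan 22, 1915: 365 days.
Jan 22, 1915 → Jan 22, 1916: 365 days.
Jan 22, 1916 → Jan 22, 1917: 366 days (Feb 29, 1916 is in that span).
Jan 22, 1917 → Jan 22, 1918: 365 days.
Jan 22, 1918 → Jan 22, 1919: 365 days.
Jan 22, 1919 → Jan 22, 1920: 365 days.
Jan 22, 1920 → Jan 22, 1921: 366 days (Feb 29, 1920 is in that span).
Jan 22, 1921 → Jan 22, 1922: 365 days.
Jan 22, 1922 → Jan 22, 1923: 365 days.
Jan 22, 1923 → Jan 22, 1924: 365 days.
Jan 22, 1924 → Jan 22, 1925: 366 days (Feb 29, 1924 is in that span).
Jan 22, 1925 → Jan 22, 1926: 365 days.
Jan 22, 1926 → Jan 22, 1927: 365 days.
Jan 22, 1927 → Feb 22, 1927: 31 days (January has 31).
Feb 22, 1927 → Mar 22, 1927: 28 days (February has 28).
Mar 22, 1927 → Apr 22, 1927: 31 days (March has 31).
Apr 22, 1927 → May 22, 1927: 30 days (April has 30).
May 22, 1927 → Jun 22, 1927: 31 days (May has 31).
Jun 22, 1927 → Jul 22, 1927: 30 days (June has 30).
Jul 22, 1927 → Aug 5, 1927: 14 days.
Total: 7865 days.

7865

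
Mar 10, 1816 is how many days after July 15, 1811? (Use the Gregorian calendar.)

Jul 15, 1811 → Jul 15, 1812: 366 days (Feb 29, 1812 is in that span).
Jul 15, 1812 → Jul 15, 1813: 365 days.
Jul 15, 1813 → Jul 15, 1814: 365 days.
Jul 15, 1814 → Jul 15, 1815: 365 days.
Jul 15, 1815 → Aug 15, 1815: 31 days (July has 31).
Aug 15, 1815 → Sep 15, 1815: 31 days (August has 31).
Sep 15, 1815 → Oct 15, 1815: 30 days (September has 30).
Oct 15, 1815 → Nov 15, 1815: 31 days (October has 31).
Nov 15, 1815 → Dec 15, 1815: 30 days (November has 30).
Dec 15, 1815 → Jan 15, 1816: 31 days (December has 31).
Jan 15, 1816 → Feb 15, 1816: 31 days (January has 31).
Feb 15, 1816 → Mar 10, 1816: 24 days.
Total: 1700 days.

1700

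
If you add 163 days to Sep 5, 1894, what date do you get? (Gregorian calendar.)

Sep has 30 days: +26 → Oct 1, 1894 (137 left).
Oct has 31 days: +31 → Nov 1, 1894 (106 left).
Nov has 30 days: +30 → Dec 1, 1894 (76 left).
Dec has 31 days: +31 → Jan 1, 1895 (45 left).
Jan has 31 days: +31 → Feb 1, 1895 (14 left).
+14 → Feb 15, 1895.

February 15, 1895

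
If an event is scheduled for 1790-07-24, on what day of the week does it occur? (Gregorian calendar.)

Saturday

Doomsday rule: the anchor day for the 1700s is Sunday. For year 90: 90÷12 = 7 r 6, and 6÷4 = 1, so 7+6+1 = 14.
Sunday + 14 ≡ Sunday — that's 1790's doomsday.
In July the doomsday date is Jul 11.
Jul 24 is 13 days after Jul 11; 13 mod 7 = 6, so Sunday + 6 = Saturday.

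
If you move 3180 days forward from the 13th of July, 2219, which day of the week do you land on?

Thursday

First find the weekday of Jul 13, 2219. Doomsday rule: the anchor day for the 2200s is Friday. For year 19: 19÷12 = 1 r 7, and 7÷4 = 1, so 1+7+1 = 9.
Friday + 9 ≡ Sunday — that's 2219's doomsday.
In July the doomsday date is Jul 11.
Jul 13 is 2 days after Jul 11; 2 mod 7 = 2, so Sunday + 2 = Tuesday.
3180 mod 7 = 2, so 3180 days after a Tuesday is Tuesday + 2 = Thursday.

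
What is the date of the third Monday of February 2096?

February 20, 2096

February 1, 2096 is a Wednesday.
The first Monday is therefore February 6 (5 days later).
The third Monday is 6 + 2×7 = February 20.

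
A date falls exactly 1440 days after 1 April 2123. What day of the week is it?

First find the weekday of Apr 1, 2123. Doomsday rule: the anchor day for the 2100s is Sunday. For year 23: 23÷12 = 1 r 11, and 11÷4 = 2, so 1+11+2 = 14.
Sunday + 14 ≡ Sunday — that's 2123's doomsday.
In April the doomsday date is Apr 4.
Apr 1 is 3 days before Apr 4; 3 mod 7 = 3, so Sunday − 3 = Thursday.
1440 mod 7 = 5, so 1440 days after a Thursday is Thursday + 5 = Tuesday.

Tuesday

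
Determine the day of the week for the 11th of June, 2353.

Doomsday rule: the anchor day for the 2300s is Wednesday. For year 53: 53÷12 = 4 r 5, and 5÷4 = 1, so 4+5+1 = 10.
Wednesday + 10 ≡ Saturday — that's 2353's doomsday.
In June the doomsday date is Jun 6.
Jun 11 is 5 days after Jun 6; 5 mod 7 = 5, so Saturday + 5 = Thursday.

Thursday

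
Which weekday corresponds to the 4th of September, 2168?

Sunday

Doomsday rule: the anchor day for the 2100s is Sunday. For year 68: 68÷12 = 5 r 8, and 8÷4 = 2, so 5+8+2 = 15.
Sunday + 15 ≡ Monday — that's 2168's doomsday.
In September the doomsday date is Sep 5.
Sep 4 is 1 day before Sep 5; 1 mod 7 = 1, so Monday − 1 = Sunday.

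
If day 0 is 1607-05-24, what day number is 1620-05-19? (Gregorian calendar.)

4744

May 24, 1607 → May 24, 1608: 366 days (Feb 29, 1608 is in that span).
May 24, 1608 → May 24, 1609: 365 days.
May 24, 1609 → May 24, 1610: 365 days.
May 24, 1610 → May 24, 1611: 365 days.
May 24, 1611 → May 24, 1612: 366 days (Feb 29, 1612 is in that span).
May 24, 1612 → May 24, 1613: 365 days.
May 24, 1613 → May 24, 1614: 365 days.
May 24, 1614 → May 24, 1615: 365 days.
May 24, 1615 → May 24, 1616: 366 days (Feb 29, 1616 is in that span).
May 24, 1616 → May 24, 1617: 365 days.
May 24, 1617 → May 24, 1618: 365 days.
May 24, 1618 → May 24, 1619: 365 days.
May 24, 1619 → Jun 24, 1619: 31 days (May has 31).
Jun 24, 1619 → Jul 24, 1619: 30 days (June has 30).
Jul 24, 1619 → Aug 24, 1619: 31 days (July has 31).
Aug 24, 1619 → Sep 24, 1619: 31 days (August has 31).
Sep 24, 1619 → Oct 24, 1619: 30 days (September has 30).
Oct 24, 1619 → Nov 24, 1619: 31 days (October has 31).
Nov 24, 1619 → Dec 24, 1619: 30 days (November has 30).
Dec 24, 1619 → Jan 24, 1620: 31 days (December has 31).
Jan 24, 1620 → Feb 24, 1620: 31 days (January has 31).
Feb 24, 1620 → Mar 24, 1620: 29 days (February has 29).
Mar 24, 1620 → Apr 24, 1620: 31 days (March has 31).
Apr 24, 1620 → May 19, 1620: 25 days.
Total: 4744 days.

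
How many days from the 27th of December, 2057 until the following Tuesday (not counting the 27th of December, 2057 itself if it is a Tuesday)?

5

Dec 27, 2057 is a Thursday.
From Thursday to the next Tuesday is 5 days.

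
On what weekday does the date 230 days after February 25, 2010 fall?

Wednesday

First find the weekday of Feb 25, 2010. Doomsday rule: the anchor day for the 2000s is Tuesday. For year 10: 10÷12 = 0 r 10, and 10÷4 = 2, so 0+10+2 = 12.
Tuesday + 12 ≡ Sunday — that's 2010's doomsday.
In February the doomsday date is Feb 28 (2010 is not a leap year).
Feb 25 is 3 days before Feb 28; 3 mod 7 = 3, so Sunday − 3 = Thursday.
230 mod 7 = 6, so 230 days after a Thursday is Thursday + 6 = Wednesday.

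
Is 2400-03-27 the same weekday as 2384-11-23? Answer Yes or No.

No

From Nov 23, 2384 to Mar 27, 2400 is 5603 days.
5603 mod 7 = 3, so they are different weekdays.
(Nov 23, 2384 is a Friday; Mar 27, 2400 is a Monday.)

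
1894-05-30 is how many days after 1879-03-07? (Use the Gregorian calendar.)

Mar 7, 1879 → Mar 7, 1880: 366 days (Feb 29, 1880 is in that span).
Mar 7, 1880 → Mar 7, 1881: 365 days.
Mar 7, 1881 → Mar 7, 1882: 365 days.
Mar 7, 1882 → Mar 7, 1883: 365 days.
Mar 7, 1883 → Mar 7, 1884: 366 days (Feb 29, 1884 is in that span).
Mar 7, 1884 → Mar 7, 1885: 365 days.
Mar 7, 1885 → Mar 7, 1886: 365 days.
Mar 7, 1886 → Mar 7, 1887: 365 days.
Mar 7, 1887 → Mar 7, 1888: 366 days (Feb 29, 1888 is in that span).
Mar 7, 1888 → Mar 7, 1889: 365 days.
Mar 7, 1889 → Mar 7, 1890: 365 days.
Mar 7, 1890 → Mar 7, 1891: 365 days.
Mar 7, 1891 → Mar 7, 1892: 366 days (Feb 29, 1892 is in that span).
Mar 7, 1892 → Mar 7, 1893: 365 days.
Mar 7, 1893 → Mar 7, 1894: 365 days.
Mar 7, 1894 → Apr 7, 1894: 31 days (March has 31).
Apr 7, 1894 → May 7, 1894: 30 days (April has 30).
May 7, 1894 → May 30, 1894: 23 days.
Total: 5563 days.

5563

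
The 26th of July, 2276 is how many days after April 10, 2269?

2664

Apr 10, 2269 → Apr 10, 2270: 365 days.
Apr 10, 2270 → Apr 10, 2271: 365 days.
Apr 10, 2271 → Apr 10, 2272: 366 days (Feb 29, 2272 is in that span).
Apr 10, 2272 → Apr 10, 2273: 365 days.
Apr 10, 2273 → Apr 10, 2274: 365 days.
Apr 10, 2274 → Apr 10, 2275: 365 days.
Apr 10, 2275 → Apr 10, 2276: 366 days (Feb 29, 2276 is in that span).
Apr 10, 2276 → May 10, 2276: 30 days (April has 30).
May 10, 2276 → Jun 10, 2276: 31 days (May has 31).
Jun 10, 2276 → Jul 10, 2276: 30 days (June has 30).
Jul 10, 2276 → Jul 26, 2276: 16 days.
Total: 2664 days.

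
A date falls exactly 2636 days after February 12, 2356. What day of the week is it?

Thursday

Feb 12, 2356 is a Sunday.
2636 mod 7 = 4, so 2636 days after a Sunday is Sunday + 4 = Thursday.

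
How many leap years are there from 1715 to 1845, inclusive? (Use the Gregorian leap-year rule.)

32

Multiples of 4 in [1715,1845]: 33.
Of those, multiples of 100: 1 (not leap unless ÷400).
Multiples of 400: 0.
Leap years = 33 − 1 + 0 = 32.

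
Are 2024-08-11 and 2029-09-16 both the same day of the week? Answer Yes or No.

From Aug 11, 2024 to Sep 16, 2029 is 1862 days.
1862 mod 7 = 0, so they are the same weekday.
(Aug 11, 2024 is a Sunday; Sep 16, 2029 is a Sunday.)

Yes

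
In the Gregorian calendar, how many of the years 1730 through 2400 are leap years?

Multiples of 4 in [1730,2400]: 168.
Of those, multiples of 100: 7 (not leap unless ÷400).
Multiples of 400: 2.
Leap years = 168 − 7 + 2 = 163.

163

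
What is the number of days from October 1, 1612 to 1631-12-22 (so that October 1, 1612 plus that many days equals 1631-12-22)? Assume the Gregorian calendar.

Oct 1, 1612 → Oct 1, 1613: 365 days.
Oct 1, 1613 → Oct 1, 1614: 365 days.
Oct 1, 1614 → Oct 1, 1615: 365 days.
Oct 1, 1615 → Oct 1, 1616: 366 days (Feb 29, 1616 is in that span).
Oct 1, 1616 → Oct 1, 1617: 365 days.
Oct 1, 1617 → Oct 1, 1618: 365 days.
Oct 1, 1618 → Oct 1, 1619: 365 days.
Oct 1, 1619 → Oct 1, 1620: 366 days (Feb 29, 1620 is in that span).
Oct 1, 1620 → Oct 1, 1621: 365 days.
Oct 1, 1621 → Oct 1, 1622: 365 days.
Oct 1, 1622 → Oct 1, 1623: 365 days.
Oct 1, 1623 → Oct 1, 1624: 366 days (Feb 29, 1624 is in that span).
Oct 1, 1624 → Oct 1, 1625: 365 days.
Oct 1, 1625 → Oct 1, 1626: 365 days.
Oct 1, 1626 → Oct 1, 1627: 365 days.
Oct 1, 1627 → Oct 1, 1628: 366 days (Feb 29, 1628 is in that span).
Oct 1, 1628 → Oct 1, 1629: 365 days.
Oct 1, 1629 → Oct 1, 1630: 365 days.
Oct 1, 1630 → Oct 1, 1631: 365 days.
Oct 1, 1631 → Nov 1, 1631: 31 days (October has 31).
Nov 1, 1631 → Dec 1, 1631: 30 days (November has 30).
Dec 1, 1631 → Dec 22, 1631: 21 days.
Total: 7021 days.

7021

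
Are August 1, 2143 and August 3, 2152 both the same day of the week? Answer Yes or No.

From Aug 1, 2143 to Aug 3, 2152 is 3290 days.
3290 mod 7 = 0, so they are the same weekday.
(Aug 1, 2143 is a Thursday; Aug 3, 2152 is a Thursday.)

Yes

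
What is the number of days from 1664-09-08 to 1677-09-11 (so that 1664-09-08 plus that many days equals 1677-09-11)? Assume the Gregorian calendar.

Sep 8, 1664 → Sep 8, 1665: 365 days.
Sep 8, 1665 → Sep 8, 1666: 365 days.
Sep 8, 1666 → Sep 8, 1667: 365 days.
Sep 8, 1667 → Sep 8, 1668: 366 days (Feb 29, 1668 is in that span).
Sep 8, 1668 → Sep 8, 1669: 365 days.
Sep 8, 1669 → Sep 8, 1670: 365 days.
Sep 8, 1670 → Sep 8, 1671: 365 days.
Sep 8, 1671 → Sep 8, 1672: 366 days (Feb 29, 1672 is in that span).
Sep 8, 1672 → Sep 8, 1673: 365 days.
Sep 8, 1673 → Sep 8, 1674: 365 days.
Sep 8, 1674 → Sep 8, 1675: 365 days.
Sep 8, 1675 → Sep 8, 1676: 366 days (Feb 29, 1676 is in that span).
Sep 8, 1676 → Oct 8, 1676: 30 days (September has 30).
Oct 8, 1676 → Nov 8, 1676: 31 days (October has 31).
Nov 8, 1676 → Dec 8, 1676: 30 days (November has 30).
Dec 8, 1676 → Jan 8, 1677: 31 days (December has 31).
Jan 8, 1677 → Feb 8, 1677: 31 days (January has 31).
Feb 8, 1677 → Mar 8, 1677: 28 days (February has 28).
Mar 8, 1677 → Apr 8, 1677: 31 days (March has 31).
Apr 8, 1677 → May 8, 1677: 30 days (April has 30).
May 8, 1677 → Jun 8, 1677: 31 days (May has 31).
Jun 8, 1677 → Jul 8, 1677: 30 days (June has 30).
Jul 8, 1677 → Aug 8, 1677: 31 days (July has 31).
Aug 8, 1677 → Sep 8, 1677: 31 days (August has 31).
Sep 8, 1677 → Sep 11, 1677: 3 days.
Total: 4751 days.

4751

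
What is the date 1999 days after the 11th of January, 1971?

July 2, 1976

+365 (one year) → Jan 11, 1972 (1634 left).
+366 (one year; includes Feb 29, 1972) → Jan 11, 1973 (1268 left).
+365 (one year) → Jan 11, 1974 (903 left).
+365 (one year) → Jan 11, 1975 (538 left).
+365 (one year) → Jan 11, 1976 (173 left).
Jan has 31 days: +21 → Feb 1, 1976 (152 left).
Feb has 29 days: +29 → Mar 1, 1976 (123 left).
Mar has 31 days: +31 → Apr 1, 1976 (92 left).
Apr has 30 days: +30 → May 1, 1976 (62 left).
May has 31 days: +31 → Jun 1, 1976 (31 left).
Jun has 30 days: +30 → Jul 1, 1976 (1 left).
+1 → Jul 2, 1976.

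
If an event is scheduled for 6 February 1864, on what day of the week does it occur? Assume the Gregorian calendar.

Saturday

Doomsday rule: the anchor day for the 1800s is Friday. For year 64: 64÷12 = 5 r 4, and 4÷4 = 1, so 5+4+1 = 10.
Friday + 10 ≡ Monday — that's 1864's doomsday.
In February the doomsday date is Feb 29 (1864 is a leap year (divisible by 4)).
Feb 6 is 23 days before Feb 29; 23 mod 7 = 2, so Monday − 2 = Saturday.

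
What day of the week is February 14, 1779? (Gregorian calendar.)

Sunday

Doomsday rule: the anchor day for the 1700s is Sunday. For year 79: 79÷12 = 6 r 7, and 7÷4 = 1, so 6+7+1 = 14.
Sunday + 14 ≡ Sunday — that's 1779's doomsday.
In February the doomsday date is Feb 28 (1779 is not a leap year).
Feb 14 is 14 days before Feb 28; 14 mod 7 = 0, so Sunday − 0 = Sunday.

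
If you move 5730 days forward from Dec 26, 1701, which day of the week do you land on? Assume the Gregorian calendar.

Friday

Dec 26, 1701 is a Monday.
5730 mod 7 = 4, so 5730 days after a Monday is Monday + 4 = Friday.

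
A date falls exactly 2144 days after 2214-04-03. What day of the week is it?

Tuesday

First find the weekday of Apr 3, 2214. Doomsday rule: the anchor day for the 2200s is Friday. For year 14: 14÷12 = 1 r 2, and 2÷4 = 0, so 1+2+0 = 3.
Friday + 3 ≡ Monday — that's 2214's doomsday.
In April the doomsday date is Apr 4.
Apr 3 is 1 day before Apr 4; 1 mod 7 = 1, so Monday − 1 = Sunday.
2144 mod 7 = 2, so 2144 days after a Sunday is Sunday + 2 = Tuesday.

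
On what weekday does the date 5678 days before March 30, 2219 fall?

Mar 30, 2219 is a Tuesday.
5678 mod 7 = 1, so 5678 days before a Tuesday is Tuesday − 1 = Monday.

Monday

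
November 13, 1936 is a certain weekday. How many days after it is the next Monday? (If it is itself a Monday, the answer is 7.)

3

Nov 13, 1936 is a Friday.
From Friday to the next Monday is 3 days.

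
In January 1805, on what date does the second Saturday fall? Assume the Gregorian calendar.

January 1, 1805 is a Tuesday.
The first Saturday is therefore January 5 (4 days later).
The second Saturday is 5 + 1×7 = January 12.

January 12, 1805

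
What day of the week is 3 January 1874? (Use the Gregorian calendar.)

January 1, 1874 is a Thursday.
Jan 1, 1874 → Jan 3, 1874: 2 days.
Total: 2 days.
2 mod 7 = 2, so Thursday + 2 = Saturday.

Saturday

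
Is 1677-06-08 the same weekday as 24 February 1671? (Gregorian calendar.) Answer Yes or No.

From Feb 24, 1671 to Jun 8, 1677 is 2296 days.
2296 mod 7 = 0, so they are the same weekday.
(Feb 24, 1671 is a Tuesday; Jun 8, 1677 is a Tuesday.)

Yes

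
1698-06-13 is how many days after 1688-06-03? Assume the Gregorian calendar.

3662

Jun 3, 1688 → Jun 3, 1689: 365 days.
Jun 3, 1689 → Jun 3, 1690: 365 days.
Jun 3, 1690 → Jun 3, 1691: 365 days.
Jun 3, 1691 → Jun 3, 1692: 366 days (Feb 29, 1692 is in that span).
Jun 3, 1692 → Jun 3, 1693: 365 days.
Jun 3, 1693 → Jun 3, 1694: 365 days.
Jun 3, 1694 → Jun 3, 1695: 365 days.
Jun 3, 1695 → Jun 3, 1696: 366 days (Feb 29, 1696 is in that span).
Jun 3, 1696 → Jun 3, 1697: 365 days.
Jun 3, 1697 → Jul 3, 1697: 30 days (June has 30).
Jul 3, 1697 → Aug 3, 1697: 31 days (July has 31).
Aug 3, 1697 → Sep 3, 1697: 31 days (August has 31).
Sep 3, 1697 → Oct 3, 1697: 30 days (September has 30).
Oct 3, 1697 → Nov 3, 1697: 31 days (October has 31).
Nov 3, 1697 → Dec 3, 1697: 30 days (November has 30).
Dec 3, 1697 → Jan 3, 1698: 31 days (December has 31).
Jan 3, 1698 → Feb 3, 1698: 31 days (January has 31).
Feb 3, 1698 → Mar 3, 1698: 28 days (February has 28).
Mar 3, 1698 → Apr 3, 1698: 31 days (March has 31).
Apr 3, 1698 → May 3, 1698: 30 days (April has 30).
May 3, 1698 → Jun 3, 1698: 31 days (May has 31).
Jun 3, 1698 → Jun 13, 1698: 10 days.
Total: 3662 days.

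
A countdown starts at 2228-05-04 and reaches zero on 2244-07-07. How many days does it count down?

5908

May 4, 2228 → May 4, 2229: 365 days.
May 4, 2229 → May 4, 2230: 365 days.
May 4, 2230 → May 4, 2231: 365 days.
May 4, 2231 → May 4, 2232: 366 days (Feb 29, 2232 is in that span).
May 4, 2232 → May 4, 2233: 365 days.
May 4, 2233 → May 4, 2234: 365 days.
May 4, 2234 → May 4, 2235: 365 days.
May 4, 2235 → May 4, 2236: 366 days (Feb 29, 2236 is in that span).
May 4, 2236 → May 4, 2237: 365 days.
May 4, 2237 → May 4, 2238: 365 days.
May 4, 2238 → May 4, 2239: 365 days.
May 4, 2239 → May 4, 2240: 366 days (Feb 29, 2240 is in that span).
May 4, 2240 → May 4, 2241: 365 days.
May 4, 2241 → May 4, 2242: 365 days.
May 4, 2242 → May 4, 2243: 365 days.
May 4, 2243 → May 4, 2244: 366 days (Feb 29, 2244 is in that span).
May 4, 2244 → Jun 4, 2244: 31 days (May has 31).
Jun 4, 2244 → Jul 4, 2244: 30 days (June has 30).
Jul 4, 2244 → Jul 7, 2244: 3 days.
Total: 5908 days.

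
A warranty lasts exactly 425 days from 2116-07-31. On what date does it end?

September 29, 2117

+365 (one year) → Jul 31, 2117 (60 left).
Jul has 31 days: +1 → Aug 1, 2117 (59 left).
Aug has 31 days: +31 → Sep 1, 2117 (28 left).
+28 → Sep 29, 2117.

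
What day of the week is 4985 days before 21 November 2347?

Thursday

First find the weekday of Nov 21, 2347. Doomsday rule: the anchor day for the 2300s is Wednesday. For year 47: 47÷12 = 3 r 11, and 11÷4 = 2, so 3+11+2 = 16.
Wednesday + 16 ≡ Friday — that's 2347's doomsday.
In November the doomsday date is Nov 7.
Nov 21 is 14 days after Nov 7; 14 mod 7 = 0, so Friday + 0 = Friday.
4985 mod 7 = 1, so 4985 days before a Friday is Friday − 1 = Thursday.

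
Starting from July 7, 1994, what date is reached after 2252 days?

September 5, 2000

+365 (one year) → Jul 7, 1995 (1887 left).
+366 (one year; includes Feb 29, 1996) → Jul 7, 1996 (1521 left).
+365 (one year) → Jul 7, 1997 (1156 left).
+365 (one year) → Jul 7, 1998 (791 left).
+365 (one year) → Jul 7, 1999 (426 left).
+366 (one year; includes Feb 29, 2000) → Jul 7, 2000 (60 left).
Jul has 31 days: +25 → Aug 1, 2000 (35 left).
Aug has 31 days: +31 → Sep 1, 2000 (4 left).
+4 → Sep 5, 2000.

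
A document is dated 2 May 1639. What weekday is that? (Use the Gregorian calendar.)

Monday

Doomsday rule: the anchor day for the 1600s is Tuesday. For year 39: 39÷12 = 3 r 3, and 3÷4 = 0, so 3+3+0 = 6.
Tuesday + 6 ≡ Monday — that's 1639's doomsday.
In May the doomsday date is May 9.
May 2 is 7 days before May 9; 7 mod 7 = 0, so Monday − 0 = Monday.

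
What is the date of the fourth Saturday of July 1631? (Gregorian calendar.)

July 1, 1631 is a Tuesday.
The first Saturday is therefore July 5 (4 days later).
The fourth Saturday is 5 + 3×7 = July 26.

July 26, 1631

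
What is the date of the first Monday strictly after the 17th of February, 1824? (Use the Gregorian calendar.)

February 23, 1824

Feb 17, 1824 is a Tuesday.
From Tuesday to the next Monday is 6 days.
Feb 17, 1824 + 6 = Feb 23, 1824.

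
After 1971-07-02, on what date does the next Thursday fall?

Jul 2, 1971 is a Friday.
From Friday to the next Thursday is 6 days.
Jul 2, 1971 + 6 = Jul 8, 1971.

July 8, 1971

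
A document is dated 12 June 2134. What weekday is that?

Saturday

Doomsday rule: the anchor day for the 2100s is Sunday. For year 34: 34÷12 = 2 r 10, and 10÷4 = 2, so 2+10+2 = 14.
Sunday + 14 ≡ Sunday — that's 2134's doomsday.
In June the doomsday date is Jun 6.
Jun 12 is 6 days after Jun 6; 6 mod 7 = 6, so Sunday + 6 = Saturday.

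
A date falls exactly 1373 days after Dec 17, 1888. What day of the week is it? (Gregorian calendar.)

First find the weekday of Dec 17, 1888. Doomsday rule: the anchor day for the 1800s is Friday. For year 88: 88÷12 = 7 r 4, and 4÷4 = 1, so 7+4+1 = 12.
Friday + 12 ≡ Wednesday — that's 1888's doomsday.
In December the doomsday date is Dec 12.
Dec 17 is 5 days after Dec 12; 5 mod 7 = 5, so Wednesday + 5 = Monday.
1373 mod 7 = 1, so 1373 days after a Monday is Monday + 1 = Tuesday.

Tuesday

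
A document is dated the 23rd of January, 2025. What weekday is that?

Thursday

Doomsday rule: the anchor day for the 2000s is Tuesday. For year 25: 25÷12 = 2 r 1, and 1÷4 = 0, so 2+1+0 = 3.
Tuesday + 3 ≡ Friday — that's 2025's doomsday.
In January the doomsday date is Jan 3 (2025 is not a leap year).
Jan 23 is 20 days after Jan 3; 20 mod 7 = 6, so Friday + 6 = Thursday.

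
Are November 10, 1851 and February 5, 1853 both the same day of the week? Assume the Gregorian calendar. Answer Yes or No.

No

From Nov 10, 1851 to Feb 5, 1853 is 453 days.
453 mod 7 = 5, so they are different weekdays.
(Nov 10, 1851 is a Monday; Feb 5, 1853 is a Saturday.)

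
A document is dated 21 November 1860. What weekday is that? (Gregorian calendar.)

Wednesday

Doomsday rule: the anchor day for the 1800s is Friday. For year 60: 60÷12 = 5 r 0, and 0÷4 = 0, so 5+0+0 = 5.
Friday + 5 ≡ Wednesday — that's 1860's doomsday.
In November the doomsday date is Nov 7.
Nov 21 is 14 days after Nov 7; 14 mod 7 = 0, so Wednesday + 0 = Wednesday.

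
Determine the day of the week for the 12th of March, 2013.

January 1, 2013 is a Tuesday.
Jan 1, 2013 → Feb 1, 2013: 31 days (January has 31).
Feb 1, 2013 → Mar 1, 2013: 28 days (February has 28).
Mar 1, 2013 → Mar 12, 2013: 11 days.
Total: 70 days.
70 mod 7 = 0, so Tuesday + 0 = Tuesday.

Tuesday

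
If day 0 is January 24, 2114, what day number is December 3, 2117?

1409

Jan 24, 2114 → Jan 24, 2115: 365 days.
Jan 24, 2115 → Jan 24, 2116: 365 days.
Jan 24, 2116 → Jan 24, 2117: 366 days (Feb 29, 2116 is in that span).
Jan 24, 2117 → Feb 24, 2117: 31 days (January has 31).
Feb 24, 2117 → Mar 24, 2117: 28 days (February has 28).
Mar 24, 2117 → Apr 24, 2117: 31 days (March has 31).
Apr 24, 2117 → May 24, 2117: 30 days (April has 30).
May 24, 2117 → Jun 24, 2117: 31 days (May has 31).
Jun 24, 2117 → Jul 24, 2117: 30 days (June has 30).
Jul 24, 2117 → Aug 24, 2117: 31 days (July has 31).
Aug 24, 2117 → Sep 24, 2117: 31 days (August has 31).
Sep 24, 2117 → Oct 24, 2117: 30 days (September has 30).
Oct 24, 2117 → Nov 24, 2117: 31 days (October has 31).
Nov 24, 2117 → Dec 3, 2117: 9 days.
Total: 1409 days.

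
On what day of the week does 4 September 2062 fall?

Monday

January 1, 2062 is a Sunday.
Jan 1, 2062 → Feb 1, 2062: 31 days (January has 31).
Feb 1, 2062 → Mar 1, 2062: 28 days (February has 28).
Mar 1, 2062 → Apr 1, 2062: 31 days (March has 31).
Apr 1, 2062 → May 1, 2062: 30 days (April has 30).
May 1, 2062 → Jun 1, 2062: 31 days (May has 31).
Jun 1, 2062 → Jul 1, 2062: 30 days (June has 30).
Jul 1, 2062 → Aug 1, 2062: 31 days (July has 31).
Aug 1, 2062 → Sep 1, 2062: 31 days (August has 31).
Sep 1, 2062 → Sep 4, 2062: 3 days.
Total: 246 days.
246 mod 7 = 1, so Sunday + 1 = Monday.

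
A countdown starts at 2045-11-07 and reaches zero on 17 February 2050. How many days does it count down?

1563

Nov 7, 2045 → Nov 7, 2046: 365 days.
Nov 7, 2046 → Nov 7, 2047: 365 days.
Nov 7, 2047 → Nov 7, 2048: 366 days (Feb 29, 2048 is in that span).
Nov 7, 2048 → Nov 7, 2049: 365 days.
Nov 7, 2049 → Dec 7, 2049: 30 days (November has 30).
Dec 7, 2049 → Jan 7, 2050: 31 days (December has 31).
Jan 7, 2050 → Feb 7, 2050: 31 days (January has 31).
Feb 7, 2050 → Feb 17, 2050: 10 days.
Total: 1563 days.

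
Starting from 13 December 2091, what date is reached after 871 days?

+366 (one year; includes Feb 29, 2092) → Dec 13, 2092 (505 left).
+365 (one year) → Dec 13, 2093 (140 left).
Dec has 31 days: +19 → Jan 1, 2094 (121 left).
Jan has 31 days: +31 → Feb 1, 2094 (90 left).
Feb has 28 days: +28 → Mar 1, 2094 (62 left).
Mar has 31 days: +31 → Apr 1, 2094 (31 left).
Apr has 30 days: +30 → May 1, 2094 (1 left).
+1 → May 2, 2094.

May 2, 2094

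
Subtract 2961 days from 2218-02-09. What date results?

−365 (one year) → Feb 9, 2217 (2596 left).
−366 (one year; includes Feb 29, 2216) → Feb 9, 2216 (2230 left).
−365 (one year) → Feb 9, 2215 (1865 left).
−365 (one year) → Feb 9, 2214 (1500 left).
−365 (one year) → Feb 9, 2213 (1135 left).
−366 (one year; includes Feb 29, 2212) → Feb 9, 2212 (769 left).
−365 (one year) → Feb 9, 2211 (404 left).
−365 (one year) → Feb 9, 2210 (39 left).
−9 → Jan 31, 2210 (end of Jan, 31 days; 30 left).
−30 → Jan 1, 2210.

January 1, 2210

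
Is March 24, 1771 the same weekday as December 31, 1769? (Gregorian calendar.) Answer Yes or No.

Yes

From Dec 31, 1769 to Mar 24, 1771 is 448 days.
448 mod 7 = 0, so they are the same weekday.
(Dec 31, 1769 is a Sunday; Mar 24, 1771 is a Sunday.)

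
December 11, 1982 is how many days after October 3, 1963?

7009

Oct 3, 1963 → Oct 3, 1964: 366 days (Feb 29, 1964 is in that span).
Oct 3, 1964 → Oct 3, 1965: 365 days.
Oct 3, 1965 → Oct 3, 1966: 365 days.
Oct 3, 1966 → Oct 3, 1967: 365 days.
Oct 3, 1967 → Oct 3, 1968: 366 days (Feb 29, 1968 is in that span).
Oct 3, 1968 → Oct 3, 1969: 365 days.
Oct 3, 1969 → Oct 3, 1970: 365 days.
Oct 3, 1970 → Oct 3, 1971: 365 days.
Oct 3, 1971 → Oct 3, 1972: 366 days (Feb 29, 1972 is in that span).
Oct 3, 1972 → Oct 3, 1973: 365 days.
Oct 3, 1973 → Oct 3, 1974: 365 days.
Oct 3, 1974 → Oct 3, 1975: 365 days.
Oct 3, 1975 → Oct 3, 1976: 366 days (Feb 29, 1976 is in that span).
Oct 3, 1976 → Oct 3, 1977: 365 days.
Oct 3, 1977 → Oct 3, 1978: 365 days.
Oct 3, 1978 → Oct 3, 1979: 365 days.
Oct 3, 1979 → Oct 3, 1980: 366 days (Feb 29, 1980 is in that span).
Oct 3, 1980 → Oct 3, 1981: 365 days.
Oct 3, 1981 → Oct 3, 1982: 365 days.
Oct 3, 1982 → Nov 3, 1982: 31 days (October has 31).
Nov 3, 1982 → Dec 3, 1982: 30 days (November has 30).
Dec 3, 1982 → Dec 11, 1982: 8 days.
Total: 7009 days.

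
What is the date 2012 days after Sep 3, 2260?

+365 (one year) → Sep 3, 2261 (1647 left).
+365 (one year) → Sep 3, 2262 (1282 left).
+365 (one year) → Sep 3, 2263 (917 left).
+366 (one year; includes Feb 29, 2264) → Sep 3, 2264 (551 left).
+365 (one year) → Sep 3, 2265 (186 left).
Sep has 30 days: +28 → Oct 1, 2265 (158 left).
Oct has 31 days: +31 → Nov 1, 2265 (127 left).
Nov has 30 days: +30 → Dec 1, 2265 (97 left).
Dec has 31 days: +31 → Jan 1, 2266 (66 left).
Jan has 31 days: +31 → Feb 1, 2266 (35 left).
Feb has 28 days: +28 → Mar 1, 2266 (7 left).
+7 → Mar 8, 2266.

March 8, 2266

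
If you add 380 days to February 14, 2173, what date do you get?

Feb has 28 days: +15 → Mar 1, 2173 (365 left).
Mar has 31 days: +31 → Apr 1, 2173 (334 left).
Apr has 30 days: +30 → May 1, 2173 (304 left).
May has 31 days: +31 → Jun 1, 2173 (273 left).
Jun has 30 days: +30 → Jul 1, 2173 (243 left).
Jul has 31 days: +31 → Aug 1, 2173 (212 left).
Aug has 31 days: +31 → Sep 1, 2173 (181 left).
Sep has 30 days: +30 → Oct 1, 2173 (151 left).
Oct has 31 days: +31 → Nov 1, 2173 (120 left).
Nov has 30 days: +30 → Dec 1, 2173 (90 left).
Dec has 31 days: +31 → Jan 1, 2174 (59 left).
Jan has 31 days: +31 → Feb 1, 2174 (28 left).
Feb has 28 days: +28 → Mar 1, 2174 (0 left).

March 1, 2174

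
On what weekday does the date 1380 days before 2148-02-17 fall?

Feb 17, 2148 is a Saturday.
1380 mod 7 = 1, so 1380 days before a Saturday is Saturday − 1 = Friday.

Friday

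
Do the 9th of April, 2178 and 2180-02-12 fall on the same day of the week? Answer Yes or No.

From Apr 9, 2178 to Feb 12, 2180 is 674 days.
674 mod 7 = 2, so they are different weekdays.
(Apr 9, 2178 is a Thursday; Feb 12, 2180 is a Saturday.)

No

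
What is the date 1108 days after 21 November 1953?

+365 (one year) → Nov 21, 1954 (743 left).
+365 (one year) → Nov 21, 1955 (378 left).
Nov has 30 days: +10 → Dec 1, 1955 (368 left).
Dec has 31 days: +31 → Jan 1, 1956 (337 left).
Jan has 31 days: +31 → Feb 1, 1956 (306 left).
Feb has 29 days: +29 → Mar 1, 1956 (277 left).
Mar has 31 days: +31 → Apr 1, 1956 (246 left).
Apr has 30 days: +30 → May 1, 1956 (216 left).
May has 31 days: +31 → Jun 1, 1956 (185 left).
Jun has 30 days: +30 → Jul 1, 1956 (155 left).
Jul has 31 days: +31 → Aug 1, 1956 (124 left).
Aug has 31 days: +31 → Sep 1, 1956 (93 left).
Sep has 30 days: +30 → Oct 1, 1956 (63 left).
Oct has 31 days: +31 → Nov 1, 1956 (32 left).
Nov has 30 days: +30 → Dec 1, 1956 (2 left).
+2 → Dec 3, 1956.

December 3, 1956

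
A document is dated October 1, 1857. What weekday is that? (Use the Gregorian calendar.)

Thursday

January 1, 1857 is a Thursday.
Jan 1, 1857 → Feb 1, 1857: 31 days (January has 31).
Feb 1, 1857 → Mar 1, 1857: 28 days (February has 28).
Mar 1, 1857 → Apr 1, 1857: 31 days (March has 31).
Apr 1, 1857 → May 1, 1857: 30 days (April has 30).
May 1, 1857 → Jun 1, 1857: 31 days (May has 31).
Jun 1, 1857 → Jul 1, 1857: 30 days (June has 30).
Jul 1, 1857 → Aug 1, 1857: 31 days (July has 31).
Aug 1, 1857 → Sep 1, 1857: 31 days (August has 31).
Sep 1, 1857 → Oct 1, 1857: 30 days.
Total: 273 days.
273 mod 7 = 0, so Thursday + 0 = Thursday.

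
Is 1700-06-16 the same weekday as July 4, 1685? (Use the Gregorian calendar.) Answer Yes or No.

From Jul 4, 1685 to Jun 16, 1700 is 5460 days.
5460 mod 7 = 0, so they are the same weekday.
(Jul 4, 1685 is a Wednesday; Jun 16, 1700 is a Wednesday.)

Yes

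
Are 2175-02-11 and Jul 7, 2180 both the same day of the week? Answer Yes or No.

From Feb 11, 2175 to Jul 7, 2180 is 1973 days.
1973 mod 7 = 6, so they are different weekdays.
(Feb 11, 2175 is a Saturday; Jul 7, 2180 is a Friday.)

No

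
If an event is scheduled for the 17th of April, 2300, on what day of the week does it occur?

Tuesday

Doomsday rule: the anchor day for the 2300s is Wednesday. For year 00: 0÷12 = 0 r 0, and 0÷4 = 0, so 0+0+0 = 0.
Wednesday + 0 ≡ Wednesday — that's 2300's doomsday.
In April the doomsday date is Apr 4.
Apr 17 is 13 days after Apr 4; 13 mod 7 = 6, so Wednesday + 6 = Tuesday.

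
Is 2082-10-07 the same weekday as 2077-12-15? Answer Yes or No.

Yes

From Dec 15, 2077 to Oct 7, 2082 is 1757 days.
1757 mod 7 = 0, so they are the same weekday.
(Dec 15, 2077 is a Wednesday; Oct 7, 2082 is a Wednesday.)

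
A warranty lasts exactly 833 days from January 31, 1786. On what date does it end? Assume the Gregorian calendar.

+365 (one year) → Jan 31, 1787 (468 left).
+365 (one year) → Jan 31, 1788 (103 left).
Jan has 31 days: +1 → Feb 1, 1788 (102 left).
Feb has 29 days: +29 → Mar 1, 1788 (73 left).
Mar has 31 days: +31 → Apr 1, 1788 (42 left).
Apr has 30 days: +30 → May 1, 1788 (12 left).
+12 → May 13, 1788.

May 13, 1788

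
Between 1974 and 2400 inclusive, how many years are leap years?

Multiples of 4 in [1974,2400]: 107.
Of those, multiples of 100: 5 (not leap unless ÷400).
Multiples of 400: 2.
Leap years = 107 − 5 + 2 = 104.

104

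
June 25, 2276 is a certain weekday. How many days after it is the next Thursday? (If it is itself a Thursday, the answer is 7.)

4

Jun 25, 2276 is a Sunday.
From Sunday to the next Thursday is 4 days.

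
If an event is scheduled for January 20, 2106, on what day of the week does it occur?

Wednesday

Doomsday rule: the anchor day for the 2100s is Sunday. For year 06: 6÷12 = 0 r 6, and 6÷4 = 1, so 0+6+1 = 7.
Sunday + 7 ≡ Sunday — that's 2106's doomsday.
In January the doomsday date is Jan 3 (2106 is not a leap year).
Jan 20 is 17 days after Jan 3; 17 mod 7 = 3, so Sunday + 3 = Wednesday.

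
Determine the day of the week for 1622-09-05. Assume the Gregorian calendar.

Monday

Doomsday rule: the anchor day for the 1600s is Tuesday. For year 22: 22÷12 = 1 r 10, and 10÷4 = 2, so 1+10+2 = 13.
Tuesday + 13 ≡ Monday — that's 1622's doomsday.
In September the doomsday date is Sep 5.
Sep 5 is the doomsday itself: Monday.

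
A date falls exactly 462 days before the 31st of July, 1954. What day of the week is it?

Saturday

Jul 31, 1954 is a Saturday.
462 mod 7 = 0, so 462 days before a Saturday is Saturday − 0 = Saturday.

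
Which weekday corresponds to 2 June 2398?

Tuesday

Doomsday rule: the anchor day for the 2300s is Wednesday. For year 98: 98÷12 = 8 r 2, and 2÷4 = 0, so 8+2+0 = 10.
Wednesday + 10 ≡ Saturday — that's 2398's doomsday.
In June the doomsday date is Jun 6.
Jun 2 is 4 days before Jun 6; 4 mod 7 = 4, so Saturday − 4 = Tuesday.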